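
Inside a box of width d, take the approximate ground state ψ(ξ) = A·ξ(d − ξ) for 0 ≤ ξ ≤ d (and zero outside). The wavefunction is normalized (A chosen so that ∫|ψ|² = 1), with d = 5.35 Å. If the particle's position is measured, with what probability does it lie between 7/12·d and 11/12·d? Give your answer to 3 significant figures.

P ≈ 0.342

The probability is P = ∫ |ψ|² dξ over [7/12·d, 11/12·d].
The normalization integral ∫|ψ|²dξ over the whole domain equals d^5/30·A², and A² cancels in the ratio.
Substituting u = ξ/d, A² and the length scale cancel in the ratio: P = ∫_{7/12}^{11/12} u^2·(1 - u)^2 du / ∫_{0}^{1} u^2·(1 - u)^2 du.
With ∫ u^2·(1 - u)^2 du = u^3·(6·u^2 - 15·u + 10)/30 + C, the region integral is ≈ 0.011384 and the full one is 1/30.
Evaluating gives P = 0.3415.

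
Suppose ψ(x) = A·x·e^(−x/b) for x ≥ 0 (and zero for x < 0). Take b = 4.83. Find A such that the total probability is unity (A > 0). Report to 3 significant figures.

Require ∫ |ψ|² dx = 1 over the whole domain.
Using ∫₀^∞ xⁿ e^(−αx) dx = n!/αⁿ⁺¹, with ψ = A·x·e^(−x/b), the integral evaluates to A²·[b^3/4].
Plugging in b = 4.83 yields A = 0.1884.

A ≈ 0.188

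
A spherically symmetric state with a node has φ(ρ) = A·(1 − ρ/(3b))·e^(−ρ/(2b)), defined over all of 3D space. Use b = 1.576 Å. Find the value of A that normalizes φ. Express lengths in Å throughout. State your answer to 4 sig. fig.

A ≈ 0.1746 Å^(-3/2)

We need A² ∫|f|² 4πρ² dρ = 1, taking the integral from 0 to ∞.
The integral (without the A² prefactor) comes out to 8·π·b^3/3.
Setting this equal to 1 gives A² = 1/(8·π·b^3/3).
Substituting b = 1.576 gives A² = 0.030494, so A = 0.17462.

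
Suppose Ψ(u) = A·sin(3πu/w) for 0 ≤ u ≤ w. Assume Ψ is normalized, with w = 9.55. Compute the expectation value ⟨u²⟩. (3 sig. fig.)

⟨u^2⟩ ≈ 29.9

⟨u²⟩ = ∫ u^2 |Ψ|² du over the full domain.
Using sin²θ = (1 − cos 2θ)/2, evaluating both integrals, ⟨u²⟩ = -w^2/(18·π^2) + w^2/3.
Putting w = 9.55 gives 29.89.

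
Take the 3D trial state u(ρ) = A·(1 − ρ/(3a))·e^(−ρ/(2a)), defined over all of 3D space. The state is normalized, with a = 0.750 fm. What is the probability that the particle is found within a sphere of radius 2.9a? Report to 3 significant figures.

P ≈ 0.353

P = ∫ |u|² 4πρ² dρ over ρ ≤ 2.9a.
The full normalization integral is A²·[8·π·a^3/3] = 1, fixing A².
Let t = ρ/a; then A², 4π and the length scale all cancel, so P = ∫_{0}^{2.9} t^2·(1 - t/3)^2·e^(-t) dt ÷ ∫_{0}^{∞} t^2·(1 - t/3)^2·e^(-t) dt.
An antiderivative of t^2·(1 - t/3)^2·e^(-t) is (-t^4 + 2·t^3 - 3·t^2 - 6·t - 6)·e^(-t)/9; evaluating from 0 to 2.9 gives ≈ 0.23516, while the full integral is 2/3.
This evaluates to P = 0.3527.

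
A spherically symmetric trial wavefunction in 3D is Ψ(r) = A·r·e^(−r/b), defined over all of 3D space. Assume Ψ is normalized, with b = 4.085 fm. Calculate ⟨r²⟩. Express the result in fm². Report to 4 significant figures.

By definition ⟨r²⟩ = ∫ r^2 |Ψ(r)|² 4πr² dr.
The ratio of the moment integral to the normalization integral gives ⟨r²⟩ = 15·b^2/2.
Putting b = 4.085 gives 125.15.

⟨r^2⟩ ≈ 125.2 fm^2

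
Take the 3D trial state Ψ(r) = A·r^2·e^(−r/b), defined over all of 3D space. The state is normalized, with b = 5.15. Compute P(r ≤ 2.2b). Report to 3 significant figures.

With dV = 4πr²dr, the probability is ∫|Ψ|² dV over r ≤ 2.2b.
The full normalization integral is A²·[45·π·b^7/2] = 1, fixing A².
Substituting u = r/b, A², 4π and the length scale all cancel in the ratio: P = ∫_{0}^{2.2} u^6·e^(-2·u) du / ∫_{0}^{∞} u^6·e^(-2·u) du.
Using ∫ u^6·e^(-2·u) du = -(4·u^6 + 12·u^5 + 30·u^4 + 60·u^3 + 90·u^2 + 90·u + 45)·e^(-2·u)/8, the numerator is ≈ 0.87950 and the denominator is 45/8.
This evaluates to P = 0.1564.

P ≈ 0.156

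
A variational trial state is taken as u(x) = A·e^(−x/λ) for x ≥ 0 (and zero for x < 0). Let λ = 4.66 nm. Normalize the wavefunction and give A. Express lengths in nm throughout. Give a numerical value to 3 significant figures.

A ≈ 0.655 nm^(-1/2)

The normalization condition is ∫|u|² dx = 1 from 0 to ∞.
With ∫₀^∞ x^0 e^(−αx) dx = 0!/α^1, ∫|u|² dx = A²·(λ/2).
Hence A² = 1/[λ/2].
With λ = 4.66: A² = 0.4292 and A = 0.6551.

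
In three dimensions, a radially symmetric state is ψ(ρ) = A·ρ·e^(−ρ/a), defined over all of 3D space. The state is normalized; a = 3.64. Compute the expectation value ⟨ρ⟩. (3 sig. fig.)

By definition ⟨ρ⟩ = ∫ ρ |ψ(ρ)|² 4πρ² dρ.
Since the A² factors cancel between numerator and denominator, ⟨ρ⟩ = 5·a/2.
Putting a = 3.64 gives 9.100.

⟨ρ⟩ ≈ 9.10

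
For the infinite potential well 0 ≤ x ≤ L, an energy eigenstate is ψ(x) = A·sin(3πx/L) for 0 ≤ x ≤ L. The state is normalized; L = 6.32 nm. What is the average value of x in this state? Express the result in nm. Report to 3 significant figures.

⟨x⟩ = ∫ x |ψ|² dx over the full domain.
With ∫₀^L sin²(nπx/L) dx = L/2, since the A² factors cancel between numerator and denominator, ⟨x⟩ = L/2.
With L = 6.32, ⟨x⟩ = 3.160.

⟨x⟩ ≈ 3.16 nm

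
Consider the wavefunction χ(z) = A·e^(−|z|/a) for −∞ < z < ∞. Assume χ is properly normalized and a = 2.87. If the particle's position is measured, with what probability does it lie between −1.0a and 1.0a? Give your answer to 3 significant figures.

P = ∫_{−1.0a}^{1.0a} |χ(z)|² dz.
The normalization integral ∫|χ|²dz over the whole domain equals a·A², and A² cancels in the ratio.
Both integrals are even about z = 0, so only the z ≥ 0 halves are needed (the factors of 2 cancel). Substituting u = z/a, A² and the length scale cancel in the ratio: P = ∫_{0}^{1.0} e^(-2·u) du / ∫_{0}^{∞} e^(-2·u) du.
Using ∫ e^(-2·u) du = -e^(-2·u)/2, the numerator is 1/2 - e^(-2)/2 and the denominator is 1/2.
The result is P = 0.8647.

P ≈ 0.865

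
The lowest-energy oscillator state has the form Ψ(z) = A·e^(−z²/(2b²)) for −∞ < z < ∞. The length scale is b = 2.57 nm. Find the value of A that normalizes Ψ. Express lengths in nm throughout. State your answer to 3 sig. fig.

A ≈ 0.469 nm^(-1/2)

Normalization requires ∫|Ψ|² dz = 1, integrated from −∞ to ∞.
∫|Ψ|² dz = A²·(√(π)·b).
Setting this equal to 1 gives A² = 1/(√(π)·b).
Substituting b = 2.57 gives A² = 0.2195, so A = 0.4685.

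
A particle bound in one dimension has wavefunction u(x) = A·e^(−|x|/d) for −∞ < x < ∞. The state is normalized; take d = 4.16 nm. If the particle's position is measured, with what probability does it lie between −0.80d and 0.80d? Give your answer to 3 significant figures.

P ≈ 0.798

|u|² is the probability density, so P = ∫_{−0.80d}^{0.80d} |u|² dx.
Since A² = 1/(d), this is the region integral divided by the full normalization integral.
By symmetry take twice the x ≥ 0 contribution in numerator and denominator; the 2's cancel. Substituting t = x/d, A² and the length scale cancel in the ratio: P = ∫_{0}^{0.80} e^(-2·t) dt / ∫_{0}^{∞} e^(-2·t) dt.
An antiderivative of e^(-2·t) is -e^(-2·t)/2; evaluating from 0 to 0.80 gives 1/2 - e^(-8/5)/2, while the full integral is 1/2.
Taking the ratio, P = 0.7981.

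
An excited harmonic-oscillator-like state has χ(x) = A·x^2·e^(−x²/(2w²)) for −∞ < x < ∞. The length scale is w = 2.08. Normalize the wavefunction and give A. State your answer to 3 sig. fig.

A ≈ 0.139

The normalization condition is ∫|χ|² dx = 1 from −∞ to ∞.
Using the Gaussian integral ∫_{−∞}^{∞} e^(−αx²) dx = √(π/α), with χ = A·x^2·e^(−x²/(2w²)), the integral evaluates to A²·[3·√(π)·w^5/4].
With w = 2.08: A² = 0.01932 and A = 0.1390.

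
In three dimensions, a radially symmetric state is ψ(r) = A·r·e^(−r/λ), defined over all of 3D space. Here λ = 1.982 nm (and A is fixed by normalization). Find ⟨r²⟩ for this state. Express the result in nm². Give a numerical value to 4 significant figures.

⟨r^2⟩ ≈ 29.46 nm^2

By definition ⟨r²⟩ = ∫ r^2 |ψ(r)|² 4πr² dr.
With ∫₀^∞ r^6 e^(−αr) dr = 6!/α^7, since the A² factors cancel between numerator and denominator, ⟨r²⟩ = 15·λ^2/2.
With λ = 1.982, ⟨r^2⟩ = 29.462.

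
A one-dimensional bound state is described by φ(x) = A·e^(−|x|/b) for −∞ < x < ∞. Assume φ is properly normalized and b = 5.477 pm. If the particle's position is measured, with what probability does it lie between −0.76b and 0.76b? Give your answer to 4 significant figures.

P ≈ 0.7813

P = ∫_{−0.76b}^{0.76b} |φ(x)|² dx.
Since A² = 1/(b), this is the region integral divided by the full normalization integral.
Both integrals are even about x = 0, so only the x ≥ 0 halves are needed (the factors of 2 cancel). In terms of u = x/b (A² and the length scale cancel between numerator and denominator), P = [∫_{0}^{0.76} e^(-2·u) du] / [∫_{0}^{∞} e^(-2·u) du].
With ∫ e^(-2·u) du = -e^(-2·u)/2 + C, the region integral is 1/2 - e^(-38/25)/2 and the full one is 1/2.
Taking the ratio, P = 0.78129.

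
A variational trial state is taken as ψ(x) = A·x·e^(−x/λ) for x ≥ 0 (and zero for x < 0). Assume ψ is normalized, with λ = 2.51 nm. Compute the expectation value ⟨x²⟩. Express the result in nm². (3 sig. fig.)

⟨x^2⟩ ≈ 18.9 nm^2

By definition ⟨x²⟩ = ∫ x^2 |ψ(x)|² dx.
Evaluating both integrals, ⟨x²⟩ = 3·λ^2.
With λ = 2.51, ⟨x^2⟩ = 18.90.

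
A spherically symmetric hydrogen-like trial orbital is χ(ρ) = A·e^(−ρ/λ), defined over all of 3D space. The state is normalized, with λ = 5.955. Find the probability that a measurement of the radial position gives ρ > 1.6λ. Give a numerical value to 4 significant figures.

P ≈ 0.3799

With dV = 4πρ²dρ, the probability is ∫|χ|² dV over ρ > 1.6λ.
Normalization gives A² = 1/(π·λ^3).
Let u = ρ/λ; then A², 4π and the length scale all cancel, so P = ∫_{1.6}^{∞} u^2·e^(-2·u) du ÷ ∫_{0}^{∞} u^2·e^(-2·u) du.
An antiderivative of u^2·e^(-2·u) is -(2·u^2 + 2·u + 1)·e^(-2·u)/4; evaluating from 1.6 to ∞ gives 233·e^(-16/5)/100, while the full integral is 1/4.
This evaluates to P = 0.37990.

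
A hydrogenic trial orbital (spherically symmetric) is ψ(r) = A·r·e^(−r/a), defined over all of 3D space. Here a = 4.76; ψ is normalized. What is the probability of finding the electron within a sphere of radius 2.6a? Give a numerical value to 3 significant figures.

Integrate the radial probability density 4πr²|ψ|² over r ≤ 2.6a.
Normalization gives A² = 1/(3·π·a^5).
Let u = r/a; then A², 4π and the length scale all cancel, so P = ∫_{0}^{2.6} u^4·e^(-2·u) du ÷ ∫_{0}^{∞} u^4·e^(-2·u) du.
An antiderivative of u^4·e^(-2·u) is -(u^4/2 + u^3 + 3·u^2/2 + 3·u/2 + 3/4)·e^(-2·u); evaluating from 0 to 2.6 gives ≈ 0.44540, while the full integral is 3/4.
Taking the ratio yields P = 0.5939.

P ≈ 0.594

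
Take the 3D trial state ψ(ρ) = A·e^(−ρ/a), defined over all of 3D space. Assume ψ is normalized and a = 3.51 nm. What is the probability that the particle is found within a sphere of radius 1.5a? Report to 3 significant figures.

P ≈ 0.577

P = ∫ |ψ|² 4πρ² dρ over ρ ≤ 1.5a.
The full normalization integral is A²·[π·a^3] = 1, fixing A².
In terms of u = ρ/a (A², 4π and the length scale all cancel between numerator and denominator), P = [∫_{0}^{1.5} u^2·e^(-2·u) du] / [∫_{0}^{∞} u^2·e^(-2·u) du].
With ∫ u^2·e^(-2·u) du = -(2·u^2 + 2·u + 1)·e^(-2·u)/4 + C, the region integral is 1/4 - 17·e^(-3)/8 and the full one is 1/4.
The region integral divided by the full integral gives P = 0.5768.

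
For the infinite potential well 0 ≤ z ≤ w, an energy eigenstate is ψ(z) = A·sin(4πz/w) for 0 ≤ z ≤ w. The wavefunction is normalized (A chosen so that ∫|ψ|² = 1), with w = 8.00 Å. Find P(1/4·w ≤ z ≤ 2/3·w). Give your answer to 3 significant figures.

P = ∫_{1/4·w}^{2/3·w} |ψ(z)|² dz.
With A² fixed by ∫|ψ|² = 1, i.e. A² = (w/2)^(−1), substitute and integrate.
In terms of u = z/w (A² and the length scale cancel between numerator and denominator), P = [∫_{1/4}^{2/3} sin(4·π·u)^2 du] / [∫_{0}^{1} sin(4·π·u)^2 du].
With ∫ sin(4·π·u)^2 du = u/2 - sin(4·π·u)·cos(4·π·u)/(8·π) + C, the region integral is √(3)/(32·π) + 5/24 and the full one is 1/2.
Evaluating gives P = √(3)/(16·π) + 5/12.

P ≈ 0.451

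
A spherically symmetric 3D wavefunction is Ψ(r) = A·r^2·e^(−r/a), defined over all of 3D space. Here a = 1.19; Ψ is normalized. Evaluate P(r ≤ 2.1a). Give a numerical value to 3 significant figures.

With dV = 4πr²dr, the probability is ∫|Ψ|² dV over r ≤ 2.1a.
A² is fixed by ∫₀^∞ 4πr²|Ψ|² dr = 1, i.e. A² = (45·π·a^7/2)^(−1).
In terms of u = r/a (A², 4π and the length scale all cancel between numerator and denominator), P = [∫_{0}^{2.1} u^6·e^(-2·u) du] / [∫_{0}^{∞} u^6·e^(-2·u) du].
An antiderivative of u^6·e^(-2·u) is -(4·u^6 + 12·u^5 + 30·u^4 + 60·u^3 + 90·u^2 + 90·u + 45)·e^(-2·u)/8; evaluating from 0 to 2.1 gives ≈ 0.74552, while the full integral is 45/8.
This evaluates to P = 0.1325.

P ≈ 0.133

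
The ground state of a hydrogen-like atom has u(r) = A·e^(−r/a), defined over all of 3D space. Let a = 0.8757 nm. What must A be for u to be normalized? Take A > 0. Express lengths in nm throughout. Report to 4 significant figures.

Require ∫ |u|² 4πr² dr = 1 over the whole domain.
Using ∫₀^∞ rⁿ e^(−αr) dr = n!/αⁿ⁺¹, with u = A·e^(−r/a), the integral evaluates to A²·[π·a^3].
So A² = (π·a^3)^(−1).
With a = 0.8757: A² = 0.47401 and A = 0.68848.

A ≈ 0.6885 nm^(-3/2)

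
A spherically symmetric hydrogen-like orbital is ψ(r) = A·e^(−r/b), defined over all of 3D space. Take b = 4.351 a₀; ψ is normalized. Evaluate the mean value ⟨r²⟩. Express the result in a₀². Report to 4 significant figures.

⟨r^2⟩ ≈ 56.79 a₀^2

By definition ⟨r²⟩ = ∫ r^2 |ψ(r)|² 4πr² dr.
Since the A² factors cancel between numerator and denominator, ⟨r²⟩ = 3·b^2.
Putting b = 4.351 gives 56.794.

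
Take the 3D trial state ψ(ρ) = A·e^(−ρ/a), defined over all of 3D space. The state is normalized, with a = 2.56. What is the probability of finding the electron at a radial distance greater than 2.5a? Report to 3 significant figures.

P ≈ 0.125

With dV = 4πρ²dρ, the probability is ∫|ψ|² dV over ρ > 2.5a.
A² is fixed by ∫₀^∞ 4πρ²|ψ|² dρ = 1, i.e. A² = (π·a^3)^(−1).
Substituting u = ρ/a, A², 4π and the length scale all cancel in the ratio: P = ∫_{2.5}^{∞} u^2·e^(-2·u) du / ∫_{0}^{∞} u^2·e^(-2·u) du.
An antiderivative of u^2·e^(-2·u) is -(2·u^2 + 2·u + 1)·e^(-2·u)/4; evaluating from 2.5 to ∞ gives 37·e^(-5)/8, while the full integral is 1/4.
This evaluates to P = 0.1247.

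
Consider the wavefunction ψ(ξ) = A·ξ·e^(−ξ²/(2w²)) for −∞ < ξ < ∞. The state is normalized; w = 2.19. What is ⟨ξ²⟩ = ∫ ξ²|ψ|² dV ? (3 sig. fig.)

⟨ξ^2⟩ ≈ 7.19

By definition ⟨ξ²⟩ = ∫ ξ^2 |ψ(ξ)|² dξ.
Evaluating both integrals, ⟨ξ²⟩ = 3·w^2/2.
Putting w = 2.19 gives 7.194.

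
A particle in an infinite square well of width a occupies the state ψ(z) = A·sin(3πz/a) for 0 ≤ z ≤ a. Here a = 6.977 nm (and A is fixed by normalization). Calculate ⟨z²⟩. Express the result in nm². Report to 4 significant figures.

⟨z^2⟩ ≈ 15.95 nm^2

The expectation value is the |ψ|²-weighted average of z^2: ∫ z^2|ψ|² dz.
Using sin²θ = (1 − cos 2θ)/2, evaluating both integrals, ⟨z²⟩ = -a^2/(18·π^2) + a^2/3.
Putting a = 6.977 gives 15.952.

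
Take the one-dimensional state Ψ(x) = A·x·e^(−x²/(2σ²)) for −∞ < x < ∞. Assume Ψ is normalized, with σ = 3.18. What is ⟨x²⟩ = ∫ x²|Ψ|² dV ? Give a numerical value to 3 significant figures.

The expectation value is the |Ψ|²-weighted average of x^2: ∫ x^2|Ψ|² dx.
Evaluating both integrals, ⟨x²⟩ = 3·σ^2/2.
Putting σ = 3.18 gives 15.17.

⟨x^2⟩ ≈ 15.2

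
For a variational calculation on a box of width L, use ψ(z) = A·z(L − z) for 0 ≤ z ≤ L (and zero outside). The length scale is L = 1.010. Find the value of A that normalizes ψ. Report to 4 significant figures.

Require ∫ |ψ|² dz = 1 over the whole domain.
∫|ψ|² dz = A²·(L^5/30).
Hence A² = 1/[L^5/30].
With L = 1.010: A² = 28.544 and A = 5.3427.

A ≈ 5.343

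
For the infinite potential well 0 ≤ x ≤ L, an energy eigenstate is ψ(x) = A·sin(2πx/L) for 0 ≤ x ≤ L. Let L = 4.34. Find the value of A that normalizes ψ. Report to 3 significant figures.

A ≈ 0.679

Require ∫ |ψ|² dx = 1 over the whole domain.
∫|ψ|² dx = A²·(L/2).
Substituting L = 4.34 gives A² = 0.4608, so A = 0.6788.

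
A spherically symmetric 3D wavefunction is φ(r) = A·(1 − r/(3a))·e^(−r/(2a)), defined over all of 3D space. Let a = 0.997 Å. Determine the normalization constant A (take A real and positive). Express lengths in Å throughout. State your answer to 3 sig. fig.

A ≈ 0.347 Å^(-3/2)

Require ∫ |φ|² 4πr² dr = 1 over the whole domain.
In 3D with spherical symmetry the volume element is 4πr² dr.
Carrying out the integral gives A² · 8·π·a^3/3.
With a = 0.997: A² = 0.1204 and A = 0.3471.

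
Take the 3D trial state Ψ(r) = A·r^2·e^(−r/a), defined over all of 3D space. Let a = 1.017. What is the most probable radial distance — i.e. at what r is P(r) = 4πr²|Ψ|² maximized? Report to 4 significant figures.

Differentiate P(r) = 4πr²|Ψ|² with respect to r and set to zero.
This gives r = 3·a.
With a = 1.017, the most probable radial distance is 3.0510.

r ≈ 3.051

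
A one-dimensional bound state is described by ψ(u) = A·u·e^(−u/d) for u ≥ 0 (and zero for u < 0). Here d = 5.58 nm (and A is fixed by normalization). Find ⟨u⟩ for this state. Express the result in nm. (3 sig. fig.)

⟨u⟩ = ∫ u |ψ|² du over the full domain.
Recall ∫₀^∞ u^m e^(−u/β) du = m!·β^(m+1), since the A² factors cancel between numerator and denominator, ⟨u⟩ = 3·d/2.
Putting d = 5.58 gives 8.370.

⟨u⟩ ≈ 8.37 nm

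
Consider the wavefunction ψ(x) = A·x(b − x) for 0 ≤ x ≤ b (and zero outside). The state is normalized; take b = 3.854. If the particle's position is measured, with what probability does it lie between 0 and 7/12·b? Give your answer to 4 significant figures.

P ≈ 0.6534

P = ∫_{0}^{7/12·b} |ψ(x)|² dx.
Since A² = 1/(b^5/30), this is the region integral divided by the full normalization integral.
In terms of u = x/b (A² and the length scale cancel between numerator and denominator), P = [∫_{0}^{7/12} u^2·(1 - u)^2 du] / [∫_{0}^{1} u^2·(1 - u)^2 du].
With ∫ u^2·(1 - u)^2 du = u^3·(6·u^2 - 15·u + 10)/30 + C, the region integral is ≈ 0.0217794 and the full one is 1/30.
Taking the ratio, P = 0.65338.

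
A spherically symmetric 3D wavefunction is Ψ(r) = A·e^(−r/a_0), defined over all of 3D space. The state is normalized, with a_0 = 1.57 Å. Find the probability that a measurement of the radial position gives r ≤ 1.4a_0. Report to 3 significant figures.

Integrate the radial probability density 4πr²|Ψ|² over r ≤ 1.4a_0.
The full normalization integral is A²·[π·a_0^3] = 1, fixing A².
In terms of u = r/a_0 (A², 4π and the length scale all cancel between numerator and denominator), P = [∫_{0}^{1.4} u^2·e^(-2·u) du] / [∫_{0}^{∞} u^2·e^(-2·u) du].
An antiderivative of u^2·e^(-2·u) is -(2·u^2 + 2·u + 1)·e^(-2·u)/4; evaluating from 0 to 1.4 gives 1/4 - 193·e^(-14/5)/100, while the full integral is 1/4.
The region integral divided by the full integral gives P = 0.5305.

P ≈ 0.531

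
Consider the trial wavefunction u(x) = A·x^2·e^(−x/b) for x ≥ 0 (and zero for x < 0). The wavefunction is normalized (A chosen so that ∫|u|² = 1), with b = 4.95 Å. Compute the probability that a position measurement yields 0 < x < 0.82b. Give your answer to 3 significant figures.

P = ∫_{0}^{0.82b} |u(x)|² dx.
The normalization integral ∫|u|²dx over the whole domain equals 3·b^5/4·A², and A² cancels in the ratio.
Let t = x/b; then A² and the length scale cancel, so P = ∫_{0}^{0.82} t^4·e^(-2·t) dt ÷ ∫_{0}^{∞} t^4·e^(-2·t) dt.
An antiderivative of t^4·e^(-2·t) is -(t^4/2 + t^3 + 3·t^2/2 + 3·t/2 + 3/4)·e^(-2·t); evaluating from 0 to 0.82 gives ≈ 0.019466, while the full integral is 3/4.
This works out to P = 0.02595.

P ≈ 0.0260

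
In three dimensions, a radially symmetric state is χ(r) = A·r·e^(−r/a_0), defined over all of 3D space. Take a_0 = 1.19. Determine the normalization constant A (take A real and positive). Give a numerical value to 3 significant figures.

A ≈ 0.211

Normalization requires ∫|χ|² 4πr² dr = 1, integrated from 0 to ∞.
Using ∫₀^∞ rⁿ e^(−αr) dr = n!/αⁿ⁺¹, with χ = A·r·e^(−r/a_0), the integral evaluates to A²·[3·π·a_0^5].
So A² = (3·π·a_0^5)^(−1).
Plugging in a_0 = 1.19 yields A = 0.2109.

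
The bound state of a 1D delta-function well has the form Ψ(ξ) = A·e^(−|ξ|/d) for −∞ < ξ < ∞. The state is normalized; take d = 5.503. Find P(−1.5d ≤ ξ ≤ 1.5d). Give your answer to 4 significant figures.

P ≈ 0.9502

The probability is P = ∫ |Ψ|² dξ over [−1.5d, 1.5d].
With A² fixed by ∫|Ψ|² = 1, i.e. A² = (d)^(−1), substitute and integrate.
Both integrals are even about ξ = 0, so only the ξ ≥ 0 halves are needed (the factors of 2 cancel). Let u = ξ/d; then A² and the length scale cancel, so P = ∫_{0}^{1.5} e^(-2·u) du ÷ ∫_{0}^{∞} e^(-2·u) du.
Using ∫ e^(-2·u) du = -e^(-2·u)/2, the numerator is 1/2 - e^(-3)/2 and the denominator is 1/2.
This works out to P = 0.95021.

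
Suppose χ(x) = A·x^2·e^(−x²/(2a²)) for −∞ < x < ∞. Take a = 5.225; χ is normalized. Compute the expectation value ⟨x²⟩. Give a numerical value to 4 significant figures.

⟨x^2⟩ ≈ 68.25

The expectation value is the |χ|²-weighted average of x^2: ∫ x^2|χ|² dx.
Using the Gaussian integral ∫_{−∞}^{∞} e^(−αx²) dx = √(π/α), since the A² factors cancel between numerator and denominator, ⟨x²⟩ = 5·a^2/2.
Putting a = 5.225 gives 68.252.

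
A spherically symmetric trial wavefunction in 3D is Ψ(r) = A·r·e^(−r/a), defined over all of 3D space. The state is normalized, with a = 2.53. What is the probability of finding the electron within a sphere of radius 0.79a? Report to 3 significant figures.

With dV = 4πr²dr, the probability is ∫|Ψ|² dV over r ≤ 0.79a.
A² is fixed by ∫₀^∞ 4πr²|Ψ|² dr = 1, i.e. A² = (3·π·a^5)^(−1).
Let u = r/a; then A², 4π and the length scale all cancel, so P = ∫_{0}^{0.79} u^4·e^(-2·u) du ÷ ∫_{0}^{∞} u^4·e^(-2·u) du.
With ∫ u^4·e^(-2·u) du = -(u^4/2 + u^3 + 3·u^2/2 + 3·u/2 + 3/4)·e^(-2·u) + C, the region integral is ≈ 0.016947 and the full one is 3/4.
This evaluates to P = 0.02260.

P ≈ 0.0226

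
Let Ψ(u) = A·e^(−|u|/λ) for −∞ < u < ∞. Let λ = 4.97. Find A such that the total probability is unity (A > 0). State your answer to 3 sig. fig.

We need A² ∫|f|² du = 1, taking the integral from −∞ to ∞.
With ∫₀^∞ u^0 e^(−αu) du = 0!/α^1, with Ψ = A·e^(−|u|/λ), the integral evaluates to A²·[λ].
So A² = (λ)^(−1).
Substituting λ = 4.97 gives A² = 0.2012, so A = 0.4486.

A ≈ 0.449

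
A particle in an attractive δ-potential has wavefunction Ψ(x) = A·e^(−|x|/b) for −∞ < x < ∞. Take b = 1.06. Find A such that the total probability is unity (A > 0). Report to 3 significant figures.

The normalization condition is ∫|Ψ|² dx = 1 from −∞ to ∞.
Using ∫₀^∞ xⁿ e^(−αx) dx = n!/αⁿ⁺¹, carrying out the integral gives A² · b.
Setting this equal to 1 gives A² = 1/(b).
With b = 1.06: A² = 0.9434 and A = 0.9713.

A ≈ 0.971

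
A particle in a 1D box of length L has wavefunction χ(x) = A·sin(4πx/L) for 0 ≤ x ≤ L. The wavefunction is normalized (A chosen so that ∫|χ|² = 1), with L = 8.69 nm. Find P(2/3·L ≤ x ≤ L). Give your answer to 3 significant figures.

P ≈ 0.299

P = ∫_{2/3·L}^{L} |χ(x)|² dx.
With A² fixed by ∫|χ|² = 1, i.e. A² = (L/2)^(−1), substitute and integrate.
In terms of u = x/L (A² and the length scale cancel between numerator and denominator), P = [∫_{2/3}^{1} sin(4·π·u)^2 du] / [∫_{0}^{1} sin(4·π·u)^2 du].
With ∫ sin(4·π·u)^2 du = u/2 - sin(4·π·u)·cos(4·π·u)/(8·π) + C, the region integral is -√(3)/(32·π) + 1/6 and the full one is 1/2.
Evaluating gives P = (-√(3)/16 + π/3)/π.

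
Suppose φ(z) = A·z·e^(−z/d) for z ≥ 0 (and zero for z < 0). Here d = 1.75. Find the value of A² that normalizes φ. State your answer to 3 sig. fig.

A^2 ≈ 0.746

Require ∫ |φ|² dz = 1 over the whole domain.
With ∫₀^∞ z^2 e^(−αz) dz = 2!/α^3, carrying out the integral gives A² · d^3/4.
Plugging in d = 1.75 yields A = 0.8639.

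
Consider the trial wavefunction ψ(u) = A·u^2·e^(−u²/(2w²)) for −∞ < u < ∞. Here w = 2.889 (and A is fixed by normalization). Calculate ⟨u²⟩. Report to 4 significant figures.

⟨u^2⟩ ≈ 20.87

⟨u²⟩ = ∫ u^2 |ψ|² du over the full domain.
Evaluating both integrals, ⟨u²⟩ = 5·w^2/2.
With w = 2.889, ⟨u^2⟩ = 20.866.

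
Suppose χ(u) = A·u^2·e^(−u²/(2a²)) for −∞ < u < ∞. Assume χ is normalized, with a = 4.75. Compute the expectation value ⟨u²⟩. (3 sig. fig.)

The expectation value is the |χ|²-weighted average of u^2: ∫ u^2|χ|² du.
Differentiating ∫e^(−αu²) du = √(π/α) under α to get the higher moments, the ratio of the moment integral to the normalization integral gives ⟨u²⟩ = 5·a^2/2.
Putting a = 4.75 gives 56.41.

⟨u^2⟩ ≈ 56.4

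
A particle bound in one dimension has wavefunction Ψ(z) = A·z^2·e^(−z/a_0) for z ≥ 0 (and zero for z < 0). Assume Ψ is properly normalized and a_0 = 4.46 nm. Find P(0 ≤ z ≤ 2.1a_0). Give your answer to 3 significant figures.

P ≈ 0.410

P = ∫_{0}^{2.1a_0} |Ψ(z)|² dz.
With A² fixed by ∫|Ψ|² = 1, i.e. A² = (3·a_0^5/4)^(−1), substitute and integrate.
Let u = z/a_0; then A² and the length scale cancel, so P = ∫_{0}^{2.1} u^4·e^(-2·u) du ÷ ∫_{0}^{∞} u^4·e^(-2·u) du.
An antiderivative of u^4·e^(-2·u) is -(u^4/2 + u^3 + 3·u^2/2 + 3·u/2 + 3/4)·e^(-2·u); evaluating from 0 to 2.1 gives ≈ 0.30763, while the full integral is 3/4.
Evaluating gives P = 0.4102.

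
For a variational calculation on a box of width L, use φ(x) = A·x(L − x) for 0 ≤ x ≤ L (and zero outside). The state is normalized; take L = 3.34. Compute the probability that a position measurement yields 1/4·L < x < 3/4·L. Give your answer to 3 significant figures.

The probability is P = ∫ |φ|² dx over [1/4·L, 3/4·L].
With A² fixed by ∫|φ|² = 1, i.e. A² = (L^5/30)^(−1), substitute and integrate.
Let u = x/L; then A² and the length scale cancel, so P = ∫_{1/4}^{3/4} u^2·(1 - u)^2 du ÷ ∫_{0}^{1} u^2·(1 - u)^2 du.
With ∫ u^2·(1 - u)^2 du = u^3·(6·u^2 - 15·u + 10)/30 + C, the region integral is 203/7680 and the full one is 1/30.
Taking the ratio, P = 203/256.

P ≈ 0.793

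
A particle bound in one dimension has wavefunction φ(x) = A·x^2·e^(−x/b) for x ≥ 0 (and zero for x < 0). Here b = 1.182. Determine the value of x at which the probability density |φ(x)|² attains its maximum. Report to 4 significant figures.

Differentiate |φ(x)|² with respect to x and set to zero.
Solving yields x = 2·b.
With b = 1.182, the most probable position is 2.3640.

x ≈ 2.364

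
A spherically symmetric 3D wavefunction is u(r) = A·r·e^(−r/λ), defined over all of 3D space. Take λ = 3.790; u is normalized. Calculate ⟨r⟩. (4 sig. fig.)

⟨r⟩ = ∫ r |u|² 4πr² dr over the full domain.
With ∫₀^∞ r^5 e^(−αr) dr = 5!/α^6, evaluating both integrals, ⟨r⟩ = 5·λ/2.
With λ = 3.790, ⟨r⟩ = 9.4750.

⟨r⟩ ≈ 9.475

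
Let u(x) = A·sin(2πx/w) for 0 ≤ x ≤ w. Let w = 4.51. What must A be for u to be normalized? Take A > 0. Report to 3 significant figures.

A ≈ 0.666

Require ∫ |u|² dx = 1 over the whole domain.
With ∫₀^w sin²(nπx/w) dx = w/2, with u = A·sin(2πx/w), the integral evaluates to A²·[w/2].
Setting this equal to 1 gives A² = 1/(w/2).
Substituting w = 4.51 gives A² = 0.4435, so A = 0.6659.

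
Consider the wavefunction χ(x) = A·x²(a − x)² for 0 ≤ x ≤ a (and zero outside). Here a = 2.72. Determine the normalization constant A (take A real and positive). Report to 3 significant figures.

The normalization condition is ∫|χ|² dx = 1 from 0 to a.
Expanding the polynomial and integrating term by term, ∫|χ|² dx = A²·(a^9/630).
So A² = (a^9/630)^(−1).
Substituting a = 2.72 gives A² = 0.07731, so A = 0.2780.

A ≈ 0.278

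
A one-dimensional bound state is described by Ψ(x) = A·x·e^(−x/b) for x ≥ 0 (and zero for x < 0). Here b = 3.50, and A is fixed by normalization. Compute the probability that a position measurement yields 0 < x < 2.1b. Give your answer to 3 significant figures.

P ≈ 0.790

|Ψ|² is the probability density, so P = ∫_{0}^{2.1b} |Ψ|² dx.
The normalization integral ∫|Ψ|²dx over the whole domain equals b^3/4·A², and A² cancels in the ratio.
Substituting u = x/b, A² and the length scale cancel in the ratio: P = ∫_{0}^{2.1} u^2·e^(-2·u) du / ∫_{0}^{∞} u^2·e^(-2·u) du.
With ∫ u^2·e^(-2·u) du = -(2·u^2 + 2·u + 1)·e^(-2·u)/4 + C, the region integral is 1/4 - 701·e^(-21/5)/200 and the full one is 1/4.
Evaluating gives P = 0.7898.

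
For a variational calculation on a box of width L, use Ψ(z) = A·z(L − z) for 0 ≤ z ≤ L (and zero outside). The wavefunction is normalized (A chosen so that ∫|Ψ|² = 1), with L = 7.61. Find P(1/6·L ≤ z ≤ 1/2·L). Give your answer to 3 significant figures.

P ≈ 0.465

The probability is P = ∫ |Ψ|² dz over [1/6·L, 1/2·L].
Since A² = 1/(L^5/30), this is the region integral divided by the full normalization integral.
Let u = z/L; then A² and the length scale cancel, so P = ∫_{1/6}^{1/2} u^2·(1 - u)^2 du ÷ ∫_{0}^{1} u^2·(1 - u)^2 du.
An antiderivative of u^2·(1 - u)^2 is u^3·(6·u^2 - 15·u + 10)/30; evaluating from 1/6 to 1/2 gives ≈ 0.015484, while the full integral is 1/30.
Evaluating gives P = 301/648.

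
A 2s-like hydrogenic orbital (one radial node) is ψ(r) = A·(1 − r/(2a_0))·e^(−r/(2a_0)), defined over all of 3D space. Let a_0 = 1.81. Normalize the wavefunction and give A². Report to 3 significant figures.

A^2 ≈ 0.00671

The normalization condition is ∫|ψ|² 4πr² dr = 1 from 0 to ∞.
The angular integral contributes 4π, leaving ∫₀^∞ r²|ψ|² dr.
The integral (without the A² prefactor) comes out to 8·π·a_0^3.
Hence A² = 1/[8·π·a_0^3].
With a_0 = 1.81: A² = 0.006710 and A = 0.08191.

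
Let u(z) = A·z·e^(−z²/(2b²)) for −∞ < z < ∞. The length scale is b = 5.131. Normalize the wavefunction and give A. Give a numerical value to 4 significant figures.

A ≈ 0.09140

The normalization condition is ∫|u|² dz = 1 from −∞ to ∞.
Differentiating ∫e^(−αz²) dz = √(π/α) under α to get the higher moments, ∫|u|² dz = A²·(√(π)·b^3/2).
Plugging in b = 5.131 yields A = 0.091395.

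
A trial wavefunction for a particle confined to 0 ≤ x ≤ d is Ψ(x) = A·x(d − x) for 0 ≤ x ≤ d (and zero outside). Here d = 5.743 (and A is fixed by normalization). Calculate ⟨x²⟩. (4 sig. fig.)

⟨x^2⟩ ≈ 9.423

By definition ⟨x²⟩ = ∫ x^2 |Ψ(x)|² dx.
Expanding the polynomial and integrating term by term, since the A² factors cancel between numerator and denominator, ⟨x²⟩ = 2·d^2/7.
With d = 5.743, ⟨x^2⟩ = 9.4234.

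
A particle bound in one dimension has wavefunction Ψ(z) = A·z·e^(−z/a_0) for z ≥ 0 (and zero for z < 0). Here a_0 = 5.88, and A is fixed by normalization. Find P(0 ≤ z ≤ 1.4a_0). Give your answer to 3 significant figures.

P ≈ 0.531

|Ψ|² is the probability density, so P = ∫_{0}^{1.4a_0} |Ψ|² dz.
Since A² = 1/(a_0^3/4), this is the region integral divided by the full normalization integral.
Let u = z/a_0; then A² and the length scale cancel, so P = ∫_{0}^{1.4} u^2·e^(-2·u) du ÷ ∫_{0}^{∞} u^2·e^(-2·u) du.
An antiderivative of u^2·e^(-2·u) is -(2·u^2 + 2·u + 1)·e^(-2·u)/4; evaluating from 0 to 1.4 gives 1/4 - 193·e^(-14/5)/100, while the full integral is 1/4.
Evaluating gives P = 0.5305.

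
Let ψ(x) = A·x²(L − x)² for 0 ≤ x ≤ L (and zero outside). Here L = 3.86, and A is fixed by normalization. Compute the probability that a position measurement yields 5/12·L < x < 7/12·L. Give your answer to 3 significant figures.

P ≈ 0.395

|ψ|² is the probability density, so P = ∫_{5/12·L}^{7/12·L} |ψ|² dx.
Since A² = 1/(L^9/630), this is the region integral divided by the full normalization integral.
Substituting u = x/L, A² and the length scale cancel in the ratio: P = ∫_{5/12}^{7/12} u^4·(1 - u)^4 du / ∫_{0}^{1} u^4·(1 - u)^4 du.
Using ∫ u^4·(1 - u)^4 du = u^5·(70·u^4 - 315·u^3 + 540·u^2 - 420·u + 126)/630, the numerator is ≈ 0.00062752 and the denominator is 1/630.
Evaluating gives P = 0.3953.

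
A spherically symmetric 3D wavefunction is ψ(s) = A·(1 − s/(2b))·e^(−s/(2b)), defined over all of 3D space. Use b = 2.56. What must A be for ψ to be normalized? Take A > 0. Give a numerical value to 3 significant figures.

The normalization condition is ∫|ψ|² 4πs² ds = 1 from 0 to ∞.
(Spherical symmetry: dV = 4πs² ds.)
Using ∫₀^∞ sⁿ e^(−αs) ds = n!/αⁿ⁺¹, carrying out the integral gives A² · 8·π·b^3.
Setting this equal to 1 gives A² = 1/(8·π·b^3).
Substituting b = 2.56 gives A² = 0.002372, so A = 0.04870.

A ≈ 0.0487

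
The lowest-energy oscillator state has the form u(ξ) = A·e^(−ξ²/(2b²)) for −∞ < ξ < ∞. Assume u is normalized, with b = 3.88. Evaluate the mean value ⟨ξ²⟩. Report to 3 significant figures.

The expectation value is the |u|²-weighted average of ξ^2: ∫ ξ^2|u|² dξ.
Differentiating ∫e^(−αξ²) dξ = √(π/α) under α to get the higher moments, evaluating both integrals, ⟨ξ²⟩ = b^2/2.
With b = 3.88, ⟨ξ^2⟩ = 7.527.

⟨ξ^2⟩ ≈ 7.53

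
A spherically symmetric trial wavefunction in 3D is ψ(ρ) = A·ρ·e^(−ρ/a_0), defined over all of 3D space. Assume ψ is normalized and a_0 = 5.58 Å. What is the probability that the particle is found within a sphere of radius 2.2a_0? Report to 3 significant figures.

P ≈ 0.449

P = ∫ |ψ|² 4πρ² dρ over ρ ≤ 2.2a_0.
Normalization gives A² = 1/(3·π·a_0^5).
Let u = ρ/a_0; then A², 4π and the length scale all cancel, so P = ∫_{0}^{2.2} u^4·e^(-2·u) du ÷ ∫_{0}^{∞} u^4·e^(-2·u) du.
Using ∫ u^4·e^(-2·u) du = -(u^4/2 + u^3 + 3·u^2/2 + 3·u/2 + 3/4)·e^(-2·u), the numerator is ≈ 0.33661 and the denominator is 3/4.
This evaluates to P = 0.4488.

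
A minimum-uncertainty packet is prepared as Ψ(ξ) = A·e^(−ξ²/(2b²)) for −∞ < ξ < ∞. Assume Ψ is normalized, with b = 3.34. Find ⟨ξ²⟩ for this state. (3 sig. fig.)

⟨ξ^2⟩ ≈ 5.58

The expectation value is the |Ψ|²-weighted average of ξ^2: ∫ ξ^2|Ψ|² dξ.
Since the A² factors cancel between numerator and denominator, ⟨ξ²⟩ = b^2/2.
Putting b = 3.34 gives 5.578.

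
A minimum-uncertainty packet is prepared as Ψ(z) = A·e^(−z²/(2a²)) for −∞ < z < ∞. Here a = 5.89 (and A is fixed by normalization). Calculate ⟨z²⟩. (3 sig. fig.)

⟨z²⟩ = ∫ z^2 |Ψ|² dz over the full domain.
The ratio of the moment integral to the normalization integral gives ⟨z²⟩ = a^2/2.
With a = 5.89, ⟨z^2⟩ = 17.35.

⟨z^2⟩ ≈ 17.3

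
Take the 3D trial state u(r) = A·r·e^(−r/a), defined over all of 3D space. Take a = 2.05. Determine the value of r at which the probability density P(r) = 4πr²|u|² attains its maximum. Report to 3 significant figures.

Differentiate P(r) = 4πr²|u|² with respect to r and set to zero.
Solving yields r = 2·a.
With a = 2.05, the most probable radial distance is 4.100.

r ≈ 4.10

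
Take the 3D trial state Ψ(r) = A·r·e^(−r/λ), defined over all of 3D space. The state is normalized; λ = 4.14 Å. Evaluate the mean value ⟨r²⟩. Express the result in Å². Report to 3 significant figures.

⟨r^2⟩ ≈ 129 Å^2

By definition ⟨r²⟩ = ∫ r^2 |Ψ(r)|² 4πr² dr.
Recall ∫₀^∞ r^m e^(−r/β) dr = m!·β^(m+1), evaluating both integrals, ⟨r²⟩ = 15·λ^2/2.
Putting λ = 4.14 gives 128.5.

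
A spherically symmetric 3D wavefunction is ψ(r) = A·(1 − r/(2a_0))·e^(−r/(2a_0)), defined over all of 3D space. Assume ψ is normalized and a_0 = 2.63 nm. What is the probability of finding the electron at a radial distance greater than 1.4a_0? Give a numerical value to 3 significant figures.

P ≈ 0.952

Integrate the radial probability density 4πr²|ψ|² over r > 1.4a_0.
The full normalization integral is A²·[8·π·a_0^3] = 1, fixing A².
In terms of u = r/a_0 (A², 4π and the length scale all cancel between numerator and denominator), P = [∫_{1.4}^{∞} u^2·(1 - u/2)^2·e^(-u) du] / [∫_{0}^{∞} u^2·(1 - u/2)^2·e^(-u) du].
Using ∫ u^2·(1 - u/2)^2·e^(-u) du = -(u^4/4 + u^2 + 2·u + 2)·e^(-u), the numerator is ≈ 1.9038 and the denominator is 2.
The region integral divided by the full integral gives P = 0.9519.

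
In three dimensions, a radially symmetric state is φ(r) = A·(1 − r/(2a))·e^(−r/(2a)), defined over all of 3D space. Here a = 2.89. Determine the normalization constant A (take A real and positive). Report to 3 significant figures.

A ≈ 0.0406

The normalization condition is ∫|φ|² 4πr² dr = 1 from 0 to ∞.
(Spherical symmetry: dV = 4πr² dr.)
Carrying out the integral gives A² · 8·π·a^3.
Setting this equal to 1 gives A² = 1/(8·π·a^3).
Plugging in a = 2.89 yields A = 0.04060.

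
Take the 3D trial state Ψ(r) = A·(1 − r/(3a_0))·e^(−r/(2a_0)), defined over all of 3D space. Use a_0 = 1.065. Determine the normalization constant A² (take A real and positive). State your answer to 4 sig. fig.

We need A² ∫|f|² 4πr² dr = 1, taking the integral from 0 to ∞.
In 3D with spherical symmetry the volume element is 4πr² dr.
Using ∫₀^∞ rⁿ e^(−αr) dr = n!/αⁿ⁺¹, with Ψ = A·(1 − r/(3a_0))·e^(−r/(2a_0)), the integral evaluates to A²·[8·π·a_0^3/3].
Plugging in a_0 = 1.065 yields A = 0.31435.

A^2 ≈ 0.09882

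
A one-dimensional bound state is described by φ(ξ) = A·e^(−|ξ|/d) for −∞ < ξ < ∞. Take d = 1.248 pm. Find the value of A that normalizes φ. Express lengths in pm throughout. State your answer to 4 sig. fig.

A ≈ 0.8951 pm^(-1/2)

Normalization requires ∫|φ|² dξ = 1, integrated from −∞ to ∞.
Recall ∫₀^∞ ξ^m e^(−ξ/β) dξ = m!·β^(m+1), the integral (without the A² prefactor) comes out to d.
With d = 1.248: A² = 0.80128 and A = 0.89514.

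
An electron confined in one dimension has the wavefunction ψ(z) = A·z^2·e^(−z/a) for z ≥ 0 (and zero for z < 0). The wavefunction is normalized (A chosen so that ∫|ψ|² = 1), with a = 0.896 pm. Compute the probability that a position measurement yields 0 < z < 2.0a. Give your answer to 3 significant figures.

P ≈ 0.371

|ψ|² is the probability density, so P = ∫_{0}^{2.0a} |ψ|² dz.
With A² fixed by ∫|ψ|² = 1, i.e. A² = (3·a^5/4)^(−1), substitute and integrate.
In terms of u = z/a (A² and the length scale cancel between numerator and denominator), P = [∫_{0}^{2.0} u^4·e^(-2·u) du] / [∫_{0}^{∞} u^4·e^(-2·u) du].
Using ∫ u^4·e^(-2·u) du = -(u^4/2 + u^3 + 3·u^2/2 + 3·u/2 + 3/4)·e^(-2·u), the numerator is 3/4 - 103·e^(-4)/4 and the denominator is 3/4.
Taking the ratio, P = 0.3712.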